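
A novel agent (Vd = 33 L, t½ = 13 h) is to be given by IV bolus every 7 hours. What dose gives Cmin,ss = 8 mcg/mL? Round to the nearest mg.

119 mg

τ/t½ = 7/13 ≈ 0.53846, so f = (1/2)^(7/13) ≈ 0.688505.
Cmin,ss = (D/Vd)·f/(1−f), so D = Cmin,ss·Vd·(1−f)/f.
D = 8 × 33 × (1−f)/f ≈ 8 × 33 × 0.45242 ≈ 119.44 mg.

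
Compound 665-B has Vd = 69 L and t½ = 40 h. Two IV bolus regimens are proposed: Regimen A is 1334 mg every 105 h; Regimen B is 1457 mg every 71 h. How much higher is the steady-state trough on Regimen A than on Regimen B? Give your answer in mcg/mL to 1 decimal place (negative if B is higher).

-5.0 mcg/mL

Regimen A: f = (1/2)^(105/40) ≈ 0.1621; Cmin,ss = (1334/69)·f/(1−f) ≈ 3.740 mcg/mL.
Regimen B: f = (1/2)^(71/40) ≈ 0.2922; Cmin,ss = (1457/69)·f/(1−f) ≈ 8.717 mcg/mL.
Difference ≈ 3.740 − 8.717 ≈ -4.977 mcg/mL.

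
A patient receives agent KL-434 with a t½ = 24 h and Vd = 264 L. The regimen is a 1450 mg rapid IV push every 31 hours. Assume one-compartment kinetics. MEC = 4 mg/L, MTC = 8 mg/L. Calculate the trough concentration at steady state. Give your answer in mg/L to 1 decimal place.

3.8 mg/L

τ/t½ = 31/24 ≈ 1.2917, so fraction remaining f = (1/2)^(31/24) ≈ 0.4085.
Single-dose peak C₀ = D/Vd = 1450/264 ≈ 5.492 mg/L.
Steady-state trough Cmin,ss = C₀·f/(1−f) ≈ 5.492 × 0.4085/0.5915 ≈ 3.793 mg/L.
Trough 3.8 mg/L vs MEC 4 mg/L: subtherapeutic.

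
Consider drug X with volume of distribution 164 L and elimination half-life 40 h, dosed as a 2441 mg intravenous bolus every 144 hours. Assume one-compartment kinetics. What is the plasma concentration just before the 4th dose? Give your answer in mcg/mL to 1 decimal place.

f = (1/2)^(τ/t½) = (1/2)^(144/40) ≈ 0.0825.
C₀ = D/Vd = 2441/164 ≈ 14.884 mcg/mL.
Before the 4th dose, 3 doses have been given. Superposition: Cmin = C₀·(f + f² + … + f^3).
≈ 14.884 × (0.0825 + 0.0068 + 0.0006) ≈ 14.884 × 0.0899 ≈ 1.338 mcg/mL.

1.3 mcg/mL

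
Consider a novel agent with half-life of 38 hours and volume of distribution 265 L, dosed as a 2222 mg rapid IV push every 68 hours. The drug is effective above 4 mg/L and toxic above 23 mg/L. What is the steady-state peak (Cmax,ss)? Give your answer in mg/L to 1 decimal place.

11.8 mg/L

Over one 68-h interval, 68/38 ≈ 1.7895 half-lives elapse, leaving f ≈ 0.2893 of each dose.
Accumulation ratio R = 1/(1 − f) ≈ 1/0.7107 ≈ 1.4071.
Single-dose peak C₀ = D/Vd = 2222/265 ≈ 8.385 mg/L.
Steady-state peak Cmax,ss = C₀·R ≈ 8.385 × 1.4071 ≈ 11.799 mg/L.
Peak 11.8 mg/L vs MTC 23 mg/L: below toxic threshold.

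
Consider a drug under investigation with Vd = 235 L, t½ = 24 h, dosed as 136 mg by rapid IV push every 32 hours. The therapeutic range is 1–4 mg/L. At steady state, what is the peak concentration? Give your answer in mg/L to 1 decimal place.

Over one 32-h interval, 32/24 ≈ 1.3333 half-lives elapse, leaving f ≈ 0.3969 of each dose.
At steady state, accumulation factor R = 1/(1 − e^(−kτ)) ≈ 1.6581.
Each bolus raises the concentration by D/Vd = 136/235 ≈ 0.579 mg/L.
Cmax,ss = C₀/(1 − f) ≈ 0.579/0.6031 ≈ 0.960 mg/L.
Peak 1.0 mg/L vs MTC 4 mg/L: below toxic threshold.

1.0 mg/L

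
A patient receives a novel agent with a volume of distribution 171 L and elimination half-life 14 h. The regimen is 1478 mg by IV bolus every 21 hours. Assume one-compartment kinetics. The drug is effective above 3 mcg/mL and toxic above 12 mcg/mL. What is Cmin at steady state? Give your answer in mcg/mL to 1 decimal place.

4.7 mcg/mL

τ/t½ = 21/14 ≈ 1.5, so fraction remaining f = (1/2)^(21/14) ≈ 0.3536.
Single-dose peak C₀ = D/Vd = 1478/171 ≈ 8.643 mcg/mL.
Steady-state trough Cmin,ss = C₀·f/(1−f) ≈ 8.643 × 0.3536/0.6464 ≈ 4.728 mcg/mL.
Trough 4.7 mcg/mL vs MEC 3 mcg/mL: adequate.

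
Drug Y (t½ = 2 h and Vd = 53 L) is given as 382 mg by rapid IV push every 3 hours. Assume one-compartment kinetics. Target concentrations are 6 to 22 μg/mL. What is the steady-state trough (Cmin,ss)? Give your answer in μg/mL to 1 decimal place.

3.9 μg/mL

k = ln2/t½ = ln2/2 ≈ 0.346574 h⁻¹; fraction remaining f = e^(−kτ) = e^(−0.346574×3) ≈ 0.3536.
Accumulation ratio R = 1/(1 − f) ≈ 1/0.6464 ≈ 1.5470.
Each bolus raises the concentration by D/Vd = 382/53 ≈ 7.208 μg/mL.
Steady-state peak Cmax,ss = C₀·R ≈ 7.208 × 1.5470 ≈ 11.151 μg/mL.
Steady-state trough Cmin,ss = Cmax,ss·f ≈ 11.151 × 0.3536 ≈ 3.943 μg/mL.
Trough 3.9 μg/mL vs MEC 6 μg/mL: subtherapeutic.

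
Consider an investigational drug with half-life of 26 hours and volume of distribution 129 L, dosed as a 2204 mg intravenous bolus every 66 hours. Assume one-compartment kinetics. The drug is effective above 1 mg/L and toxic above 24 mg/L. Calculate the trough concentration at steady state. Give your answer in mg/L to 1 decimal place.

3.6 mg/L

τ/t½ = 66/26 ≈ 2.5385, so fraction remaining f = (1/2)^(66/26) ≈ 0.1721.
Single-dose peak C₀ = D/Vd = 2204/129 ≈ 17.085 mg/L.
Steady-state trough Cmin,ss = C₀·f/(1−f) ≈ 17.085 × 0.1721/0.8279 ≈ 3.552 mg/L.
Trough 3.6 mg/L vs MEC 1 mg/L: adequate.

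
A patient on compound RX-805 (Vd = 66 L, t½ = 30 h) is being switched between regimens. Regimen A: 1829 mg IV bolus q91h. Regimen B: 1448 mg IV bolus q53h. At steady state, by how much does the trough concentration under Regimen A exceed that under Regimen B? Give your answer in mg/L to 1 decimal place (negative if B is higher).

-5.3 mg/L

Regimen A: f = (1/2)^(91/30) ≈ 0.1221; Cmin,ss = (1829/66)·f/(1−f) ≈ 3.854 mg/L.
Regimen B: f = (1/2)^(53/30) ≈ 0.2939; Cmin,ss = (1448/66)·f/(1−f) ≈ 9.132 mg/L.
Difference ≈ 3.854 − 9.132 ≈ -5.278 mg/L.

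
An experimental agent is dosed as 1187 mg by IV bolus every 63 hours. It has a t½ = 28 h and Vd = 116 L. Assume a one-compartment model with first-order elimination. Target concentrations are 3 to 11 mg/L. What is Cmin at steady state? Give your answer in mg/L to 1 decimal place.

k = ln2/t½ = ln2/28 ≈ 0.024755 h⁻¹; fraction remaining f = e^(−kτ) = e^(−0.024755×63) ≈ 0.2102.
Each bolus raises the concentration by D/Vd = 1187/116 ≈ 10.233 mg/L.
Steady-state trough Cmin,ss = C₀·f/(1−f) ≈ 10.233 × 0.2102/0.7898 ≈ 2.723 mg/L.
Trough 2.7 mg/L vs MEC 3 mg/L: subtherapeutic.

2.7 mg/L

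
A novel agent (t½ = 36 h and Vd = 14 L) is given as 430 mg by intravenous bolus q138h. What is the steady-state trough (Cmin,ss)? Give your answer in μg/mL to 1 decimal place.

2.3 μg/mL

k = ln2/t½ = ln2/36 ≈ 0.019254 h⁻¹; fraction remaining f = e^(−kτ) = e^(−0.019254×138) ≈ 0.0702.
Accumulation ratio R = 1/(1 − f) ≈ 1/0.9298 ≈ 1.0755.
Single-dose peak C₀ = D/Vd = 430/14 ≈ 30.714 μg/mL.
Steady-state peak Cmax,ss = C₀·R ≈ 30.714 × 1.0755 ≈ 33.033 μg/mL.
One interval later, Cmin,ss = Cmax,ss·e^(−kτ) ≈ 33.033 × 0.0702 ≈ 2.319 μg/mL.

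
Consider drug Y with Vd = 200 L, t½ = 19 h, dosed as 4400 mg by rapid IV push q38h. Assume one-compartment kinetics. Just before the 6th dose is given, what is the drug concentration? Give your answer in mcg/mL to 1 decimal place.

7.3 mcg/mL

f = (1/2)^(τ/t½) = (1/2)^(38/19) ≈ 0.2500.
C₀ = D/Vd = 4400/200 ≈ 22.000 mcg/mL.
Before the 6th dose, 5 doses have been given. Superposition: Cmin = C₀·(f + f² + … + f^5).
≈ 22.000 × (0.2500 + 0.0625 + 0.0156 + 0.0039 + 0.0010) ≈ 22.000 × 0.3330 ≈ 7.326 mcg/mL.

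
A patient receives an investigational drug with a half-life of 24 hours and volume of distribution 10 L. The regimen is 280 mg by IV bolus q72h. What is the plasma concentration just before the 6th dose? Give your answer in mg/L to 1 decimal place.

4.0 mg/L

f = (1/2)^(τ/t½) = (1/2)^(72/24) ≈ 0.1250.
C₀ = D/Vd = 280/10 ≈ 28.000 mg/L.
Before the 6th dose, 5 doses have been given. Superposition: Cmin = C₀·(f + f² + … + f^5).
≈ 28.000 × (0.1250 + 0.0156 + 0.0020 + 0.0002 + 0.0000) ≈ 28.000 × 0.1428 ≈ 3.998 mg/L.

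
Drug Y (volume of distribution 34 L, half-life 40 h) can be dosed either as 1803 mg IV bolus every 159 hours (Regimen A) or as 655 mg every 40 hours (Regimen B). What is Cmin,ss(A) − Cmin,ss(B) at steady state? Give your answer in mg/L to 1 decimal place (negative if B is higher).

Regimen A: f = (1/2)^(159/40) ≈ 0.0636; Cmin,ss = (1803/34)·f/(1−f) ≈ 3.602 mg/L.
Regimen B: f = (1/2)^(40/40) ≈ 0.5000; Cmin,ss = (655/34)·f/(1−f) ≈ 19.265 mg/L.
Difference ≈ 3.602 − 19.265 ≈ -15.663 mg/L.

-15.7 mg/L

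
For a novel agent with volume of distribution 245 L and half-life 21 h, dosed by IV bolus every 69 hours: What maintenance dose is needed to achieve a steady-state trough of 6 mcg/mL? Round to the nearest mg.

τ/t½ = 69/21 ≈ 3.2857, so f = (1/2)^(69/21) ≈ 0.102542.
Cmin,ss = (D/Vd)·f/(1−f), so D = Cmin,ss·Vd·(1−f)/f.
D = 6 × 245 × (1−f)/f ≈ 6 × 245 × 8.75210 ≈ 12865.59 mg.

12866 mg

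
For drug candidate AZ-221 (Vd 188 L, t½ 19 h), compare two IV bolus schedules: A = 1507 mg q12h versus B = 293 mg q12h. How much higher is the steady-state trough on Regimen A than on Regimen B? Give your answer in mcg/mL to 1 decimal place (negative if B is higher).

Regimen A: f = (1/2)^(12/19) ≈ 0.6455; Cmin,ss = (1507/188)·f/(1−f) ≈ 14.596 mcg/mL.
Regimen B: f = (1/2)^(12/19) ≈ 0.6455; Cmin,ss = (293/188)·f/(1−f) ≈ 2.838 mcg/mL.
Difference ≈ 14.596 − 2.838 ≈ 11.758 mcg/mL.

11.8 mcg/mL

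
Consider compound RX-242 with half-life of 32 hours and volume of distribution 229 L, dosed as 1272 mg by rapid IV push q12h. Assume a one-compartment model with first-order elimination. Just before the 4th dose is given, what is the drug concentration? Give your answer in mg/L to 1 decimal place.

10.1 mg/L

f = (1/2)^(τ/t½) = (1/2)^(12/32) ≈ 0.7711.
C₀ = D/Vd = 1272/229 ≈ 5.555 mg/L.
Before the 4th dose, 3 doses have been given. Superposition: Cmin = C₀·(f + f² + … + f^3).
≈ 5.555 × (0.7711 + 0.5946 + 0.4585) ≈ 5.555 × 1.8242 ≈ 10.133 mg/L.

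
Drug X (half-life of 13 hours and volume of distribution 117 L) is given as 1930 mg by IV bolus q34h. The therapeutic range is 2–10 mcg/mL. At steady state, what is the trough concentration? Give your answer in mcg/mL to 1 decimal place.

τ/t½ = 34/13 ≈ 2.6154, so fraction remaining f = (1/2)^(34/13) ≈ 0.1632.
Single-dose peak C₀ = D/Vd = 1930/117 ≈ 16.496 mcg/mL.
Steady-state trough Cmin,ss = C₀·f/(1−f) ≈ 16.496 × 0.1632/0.8368 ≈ 3.217 mcg/mL.
Trough 3.2 mcg/mL vs MEC 2 mcg/mL: adequate.

3.2 mcg/mL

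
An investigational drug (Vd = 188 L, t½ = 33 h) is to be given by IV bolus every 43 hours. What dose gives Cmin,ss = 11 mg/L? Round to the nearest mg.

τ/t½ = 43/33 ≈ 1.303, so f = (1/2)^(43/33) ≈ 0.405274.
Cmin,ss = (D/Vd)·f/(1−f), so D = Cmin,ss·Vd·(1−f)/f.
D = 11 × 188 × (1−f)/f ≈ 11 × 188 × 1.46747 ≈ 3034.73 mg.

3035 mg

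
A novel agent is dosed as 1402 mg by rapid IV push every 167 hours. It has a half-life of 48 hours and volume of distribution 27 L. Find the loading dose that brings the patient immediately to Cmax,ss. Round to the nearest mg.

1540 mg

f = (1/2)^(167/48) ≈ 0.089674; accumulation ratio R = 1/(1−f) ≈ 1.09851.
Loading dose to hit Cmax,ss on first dose: D_load = D_maint·R ≈ 1402 × 1.09851 ≈ 1540.11 mg.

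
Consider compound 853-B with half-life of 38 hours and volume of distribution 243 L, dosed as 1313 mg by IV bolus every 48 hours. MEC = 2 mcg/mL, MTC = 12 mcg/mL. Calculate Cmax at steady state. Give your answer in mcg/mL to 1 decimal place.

9.3 mcg/mL

τ/t½ = 48/38 ≈ 1.2632, so fraction remaining f = (1/2)^(48/38) ≈ 0.4166.
Accumulation ratio R = 1/(1 − f) ≈ 1/0.5834 ≈ 1.7141.
Each bolus raises the concentration by D/Vd = 1313/243 ≈ 5.403 mcg/mL.
Steady-state peak Cmax,ss = C₀·R ≈ 5.403 × 1.7141 ≈ 9.261 mcg/mL.
Peak 9.3 mcg/mL vs MTC 12 mcg/mL: below toxic threshold.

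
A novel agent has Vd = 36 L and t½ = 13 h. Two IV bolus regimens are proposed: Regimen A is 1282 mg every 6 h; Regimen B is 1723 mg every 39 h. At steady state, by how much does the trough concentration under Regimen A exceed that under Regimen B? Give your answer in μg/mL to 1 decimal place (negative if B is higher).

87.6 μg/mL

Regimen A: f = (1/2)^(6/13) ≈ 0.7262; Cmin,ss = (1282/36)·f/(1−f) ≈ 94.451 μg/mL.
Regimen B: f = (1/2)^(39/13) ≈ 0.1250; Cmin,ss = (1723/36)·f/(1−f) ≈ 6.837 μg/mL.
Difference ≈ 94.451 − 6.837 ≈ 87.614 μg/mL.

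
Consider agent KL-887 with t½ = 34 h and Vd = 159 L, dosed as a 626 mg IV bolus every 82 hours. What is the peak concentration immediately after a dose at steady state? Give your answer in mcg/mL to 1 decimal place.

4.8 mcg/mL

Over one 82-h interval, 82/34 ≈ 2.4118 half-lives elapse, leaving f ≈ 0.1879 of each dose.
At steady state, accumulation factor R = 1/(1 − e^(−kτ)) ≈ 1.2314.
Each bolus raises the concentration by D/Vd = 626/159 ≈ 3.937 mcg/mL.
Steady-state peak Cmax,ss = C₀·R ≈ 3.937 × 1.2314 ≈ 4.848 mcg/mL.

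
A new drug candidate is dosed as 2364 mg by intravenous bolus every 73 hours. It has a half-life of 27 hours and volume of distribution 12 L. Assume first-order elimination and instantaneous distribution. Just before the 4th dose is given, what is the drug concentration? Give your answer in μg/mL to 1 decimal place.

35.6 μg/mL

f = (1/2)^(τ/t½) = (1/2)^(73/27) ≈ 0.1535.
C₀ = D/Vd = 2364/12 ≈ 197.000 μg/mL.
Before the 4th dose, 3 doses have been given. Superposition: Cmin = C₀·(f + f² + … + f^3).
≈ 197.000 × (0.1535 + 0.0236 + 0.0036) ≈ 197.000 × 0.1807 ≈ 35.598 μg/mL.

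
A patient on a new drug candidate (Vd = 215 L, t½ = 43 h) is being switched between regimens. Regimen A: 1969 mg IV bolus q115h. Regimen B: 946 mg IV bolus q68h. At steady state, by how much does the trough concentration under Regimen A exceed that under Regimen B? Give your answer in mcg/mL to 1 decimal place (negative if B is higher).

-0.5 mcg/mL

Regimen A: f = (1/2)^(115/43) ≈ 0.1566; Cmin,ss = (1969/215)·f/(1−f) ≈ 1.700 mcg/mL.
Regimen B: f = (1/2)^(68/43) ≈ 0.3342; Cmin,ss = (946/215)·f/(1−f) ≈ 2.209 mcg/mL.
Difference ≈ 1.700 − 2.209 ≈ -0.509 mcg/mL.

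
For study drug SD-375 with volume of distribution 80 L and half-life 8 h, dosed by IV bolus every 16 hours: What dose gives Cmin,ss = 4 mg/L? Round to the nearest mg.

τ/t½ = 16/8 ≈ 2, so f = (1/2)^(16/8) ≈ 0.250000.
Cmin,ss = (D/Vd)·f/(1−f), so D = Cmin,ss·Vd·(1−f)/f.
D = 4 × 80 × (1−f)/f ≈ 4 × 80 × 3.00000 ≈ 960.00 mg.

960 mg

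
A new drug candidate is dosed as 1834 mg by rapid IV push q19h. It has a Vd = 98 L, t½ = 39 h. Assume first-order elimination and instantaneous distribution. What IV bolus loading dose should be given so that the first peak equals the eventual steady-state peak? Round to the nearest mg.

f = (1/2)^(19/39) ≈ 0.713418; accumulation ratio R = 1/(1−f) ≈ 3.48940.
Loading dose to hit Cmax,ss on first dose: D_load = D_maint·R ≈ 1834 × 3.48940 ≈ 6399.56 mg.

6400 mg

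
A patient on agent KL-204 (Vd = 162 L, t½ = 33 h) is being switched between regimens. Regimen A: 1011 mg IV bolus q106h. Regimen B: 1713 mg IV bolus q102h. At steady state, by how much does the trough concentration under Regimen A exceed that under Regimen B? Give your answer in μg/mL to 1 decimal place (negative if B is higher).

Regimen A: f = (1/2)^(106/33) ≈ 0.1079; Cmin,ss = (1011/162)·f/(1−f) ≈ 0.755 μg/mL.
Regimen B: f = (1/2)^(102/33) ≈ 0.1174; Cmin,ss = (1713/162)·f/(1−f) ≈ 1.407 μg/mL.
Difference ≈ 0.755 − 1.407 ≈ -0.652 μg/mL.

-0.7 μg/mL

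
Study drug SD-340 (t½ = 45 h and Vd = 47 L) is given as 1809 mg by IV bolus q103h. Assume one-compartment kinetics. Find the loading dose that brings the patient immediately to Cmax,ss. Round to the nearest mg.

2274 mg

f = (1/2)^(103/45) ≈ 0.204633; accumulation ratio R = 1/(1−f) ≈ 1.25728.
Loading dose to hit Cmax,ss on first dose: D_load = D_maint·R ≈ 1809 × 1.25728 ≈ 2274.42 mg.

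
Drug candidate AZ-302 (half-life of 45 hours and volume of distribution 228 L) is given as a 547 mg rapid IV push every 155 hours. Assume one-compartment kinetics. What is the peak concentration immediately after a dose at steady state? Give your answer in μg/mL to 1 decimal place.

Over one 155-h interval, 155/45 ≈ 3.4444 half-lives elapse, leaving f ≈ 0.0919 of each dose.
At steady state, accumulation factor R = 1/(1 − e^(−kτ)) ≈ 1.1012.
Single-dose peak C₀ = D/Vd = 547/228 ≈ 2.399 μg/mL.
Steady-state peak Cmax,ss = C₀·R ≈ 2.399 × 1.1012 ≈ 2.642 μg/mL.

2.6 μg/mL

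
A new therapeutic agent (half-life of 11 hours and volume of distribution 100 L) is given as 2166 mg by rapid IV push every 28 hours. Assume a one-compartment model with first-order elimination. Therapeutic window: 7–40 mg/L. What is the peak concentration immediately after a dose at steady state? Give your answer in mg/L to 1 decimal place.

τ/t½ = 28/11 ≈ 2.5455, so fraction remaining f = (1/2)^(28/11) ≈ 0.1713.
At steady state, accumulation factor R = 1/(1 − e^(−kτ)) ≈ 1.2067.
Each bolus raises the concentration by D/Vd = 2166/100 ≈ 21.660 mg/L.
Cmax,ss = C₀/(1 − f) ≈ 21.660/0.8287 ≈ 26.137 mg/L.
Peak 26.1 mg/L vs MTC 40 mg/L: below toxic threshold.

26.1 mg/L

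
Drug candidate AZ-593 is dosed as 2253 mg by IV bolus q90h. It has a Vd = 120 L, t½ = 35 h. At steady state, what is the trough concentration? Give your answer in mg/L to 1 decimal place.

3.8 mg/L

k = ln2/t½ = ln2/35 ≈ 0.019804 h⁻¹; fraction remaining f = e^(−kτ) = e^(−0.019804×90) ≈ 0.1682.
Each bolus raises the concentration by D/Vd = 2253/120 ≈ 18.775 mg/L.
Steady-state trough Cmin,ss = C₀·f/(1−f) ≈ 18.775 × 0.1682/0.8318 ≈ 3.797 mg/L.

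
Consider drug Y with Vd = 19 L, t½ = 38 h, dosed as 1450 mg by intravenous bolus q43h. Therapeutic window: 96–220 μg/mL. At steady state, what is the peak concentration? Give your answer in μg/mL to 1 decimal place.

k = ln2/t½ = ln2/38 ≈ 0.018241 h⁻¹; fraction remaining f = e^(−kτ) = e^(−0.018241×43) ≈ 0.4564.
Accumulation ratio R = 1/(1 − f) ≈ 1/0.5436 ≈ 1.8396.
Each bolus raises the concentration by D/Vd = 1450/19 ≈ 76.316 μg/mL.
Steady-state peak Cmax,ss = C₀·R ≈ 76.316 × 1.8396 ≈ 140.391 μg/mL.
Peak 140.4 μg/mL vs MTC 220 μg/mL: below toxic threshold.

140.4 μg/mL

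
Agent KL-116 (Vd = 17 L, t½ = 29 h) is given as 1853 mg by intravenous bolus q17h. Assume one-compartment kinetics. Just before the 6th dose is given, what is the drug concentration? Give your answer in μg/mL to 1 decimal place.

188.9 μg/mL

f = (1/2)^(τ/t½) = (1/2)^(17/29) ≈ 0.6661.
C₀ = D/Vd = 1853/17 ≈ 109.000 μg/mL.
Before the 6th dose, 5 doses have been given. Superposition: Cmin = C₀·(f + f² + … + f^5).
≈ 109.000 × (0.6661 + 0.4437 + 0.2955 + 0.1969 + 0.1311) ≈ 109.000 × 1.7333 ≈ 188.930 μg/mL.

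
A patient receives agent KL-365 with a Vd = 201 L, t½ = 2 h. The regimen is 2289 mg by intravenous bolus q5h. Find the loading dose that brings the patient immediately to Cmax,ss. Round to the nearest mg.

2781 mg

f = (1/2)^(5/2) ≈ 0.176777; accumulation ratio R = 1/(1−f) ≈ 1.21474.
Loading dose to hit Cmax,ss on first dose: D_load = D_maint·R ≈ 2289 × 1.21474 ≈ 2780.54 mg.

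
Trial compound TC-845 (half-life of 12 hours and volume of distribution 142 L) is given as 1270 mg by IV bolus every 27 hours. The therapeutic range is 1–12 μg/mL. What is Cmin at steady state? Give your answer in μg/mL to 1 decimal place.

k = ln2/t½ = ln2/12 ≈ 0.057762 h⁻¹; fraction remaining f = e^(−kτ) = e^(−0.057762×27) ≈ 0.2102.
Single-dose peak C₀ = D/Vd = 1270/142 ≈ 8.944 μg/mL.
Steady-state trough Cmin,ss = C₀·f/(1−f) ≈ 8.944 × 0.2102/0.7898 ≈ 2.380 μg/mL.
Trough 2.4 μg/mL vs MEC 1 μg/mL: adequate.

2.4 μg/mL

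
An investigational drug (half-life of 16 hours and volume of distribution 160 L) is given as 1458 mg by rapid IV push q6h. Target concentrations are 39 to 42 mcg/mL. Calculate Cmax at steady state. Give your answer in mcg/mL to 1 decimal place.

39.8 mcg/mL

k = ln2/t½ = ln2/16 ≈ 0.043322 h⁻¹; fraction remaining f = e^(−kτ) = e^(−0.043322×6) ≈ 0.7711.
Accumulation ratio R = 1/(1 − f) ≈ 1/0.2289 ≈ 4.3687.
Single-dose peak C₀ = D/Vd = 1458/160 ≈ 9.113 mcg/mL.
Steady-state peak Cmax,ss = C₀·R ≈ 9.113 × 4.3687 ≈ 39.812 mcg/mL.
Peak 39.8 mcg/mL vs MTC 42 mcg/mL: below toxic threshold.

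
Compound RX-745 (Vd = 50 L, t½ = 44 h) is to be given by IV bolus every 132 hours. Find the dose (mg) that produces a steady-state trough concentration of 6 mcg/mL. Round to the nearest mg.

τ/t½ = 132/44 ≈ 3, so f = (1/2)^(132/44) ≈ 0.125000.
Cmin,ss = (D/Vd)·f/(1−f), so D = Cmin,ss·Vd·(1−f)/f.
D = 6 × 50 × (1−f)/f ≈ 6 × 50 × 7.00000 ≈ 2100.00 mg.

2100 mg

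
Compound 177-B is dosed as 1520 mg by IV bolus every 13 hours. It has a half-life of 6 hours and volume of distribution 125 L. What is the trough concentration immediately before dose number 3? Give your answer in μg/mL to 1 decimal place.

f = (1/2)^(τ/t½) = (1/2)^(13/6) ≈ 0.2227.
C₀ = D/Vd = 1520/125 ≈ 12.160 μg/mL.
Before the 3rd dose, 2 doses have been given. Superposition: Cmin = C₀·(f + f²).
≈ 12.160 × (0.2227 + 0.0496) ≈ 12.160 × 0.2723 ≈ 3.311 μg/mL.

3.3 μg/mL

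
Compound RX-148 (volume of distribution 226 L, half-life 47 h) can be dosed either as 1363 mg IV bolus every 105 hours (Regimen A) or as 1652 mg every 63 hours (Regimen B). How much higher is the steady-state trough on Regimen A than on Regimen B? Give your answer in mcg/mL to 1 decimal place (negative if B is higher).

-3.1 mcg/mL

Regimen A: f = (1/2)^(105/47) ≈ 0.2126; Cmin,ss = (1363/226)·f/(1−f) ≈ 1.628 mcg/mL.
Regimen B: f = (1/2)^(63/47) ≈ 0.3949; Cmin,ss = (1652/226)·f/(1−f) ≈ 4.770 mcg/mL.
Difference ≈ 1.628 − 4.770 ≈ -3.142 mcg/mL.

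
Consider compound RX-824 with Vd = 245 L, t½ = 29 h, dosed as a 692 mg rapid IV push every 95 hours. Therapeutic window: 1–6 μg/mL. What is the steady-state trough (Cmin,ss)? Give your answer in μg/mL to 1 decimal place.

0.3 μg/mL

Over one 95-h interval, 95/29 ≈ 3.2759 half-lives elapse, leaving f ≈ 0.1032 of each dose.
At steady state, accumulation factor R = 1/(1 − e^(−kτ)) ≈ 1.1151.
Each bolus raises the concentration by D/Vd = 692/245 ≈ 2.824 μg/mL.
Cmax,ss = C₀/(1 − f) ≈ 2.824/0.8968 ≈ 3.149 μg/mL.
One interval later, Cmin,ss = Cmax,ss·e^(−kτ) ≈ 3.149 × 0.1032 ≈ 0.325 μg/mL.
Trough 0.3 μg/mL vs MEC 1 μg/mL: subtherapeutic.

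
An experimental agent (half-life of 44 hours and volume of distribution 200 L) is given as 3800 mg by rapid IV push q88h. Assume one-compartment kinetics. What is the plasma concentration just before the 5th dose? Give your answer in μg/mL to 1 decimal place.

f = (1/2)^(τ/t½) = (1/2)^(88/44) ≈ 0.2500.
C₀ = D/Vd = 3800/200 ≈ 19.000 μg/mL.
Before the 5th dose, 4 doses have been given. Superposition: Cmin = C₀·(f + f² + … + f^4).
≈ 19.000 × (0.2500 + 0.0625 + 0.0156 + 0.0039) ≈ 19.000 × 0.3320 ≈ 6.308 μg/mL.

6.3 μg/mL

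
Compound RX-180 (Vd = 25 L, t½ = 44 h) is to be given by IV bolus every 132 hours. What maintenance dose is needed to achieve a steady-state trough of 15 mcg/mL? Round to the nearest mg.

τ/t½ = 132/44 ≈ 3, so f = (1/2)^(132/44) ≈ 0.125000.
Cmin,ss = (D/Vd)·f/(1−f), so D = Cmin,ss·Vd·(1−f)/f.
D = 15 × 25 × (1−f)/f ≈ 15 × 25 × 7.00000 ≈ 2625.00 mg.

2625 mg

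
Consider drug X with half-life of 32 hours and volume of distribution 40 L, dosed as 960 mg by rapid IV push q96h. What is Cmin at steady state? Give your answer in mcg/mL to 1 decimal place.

3.4 mcg/mL

The dosing interval is 3 half-lives, so f = 2^(−3) = 0.125.
Accumulation ratio R = 1/(1 − f) = 1/0.875 = 8/7.
Single-dose peak C₀ = D/Vd = 960/40 = 24 mcg/mL.
Steady-state peak Cmax,ss = C₀·R = 24 × 8/7 ≈ 27.429 mcg/mL.
Steady-state trough Cmin,ss = Cmax,ss·f ≈ 27.429 × 0.125 ≈ 3.429 mcg/mL.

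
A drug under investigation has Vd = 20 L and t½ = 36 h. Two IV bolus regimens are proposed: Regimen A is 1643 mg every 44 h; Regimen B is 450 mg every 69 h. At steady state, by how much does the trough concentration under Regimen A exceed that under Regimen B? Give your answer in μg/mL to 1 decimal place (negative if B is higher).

53.5 μg/mL

Regimen A: f = (1/2)^(44/36) ≈ 0.4286; Cmin,ss = (1643/20)·f/(1−f) ≈ 61.620 μg/mL.
Regimen B: f = (1/2)^(69/36) ≈ 0.2649; Cmin,ss = (450/20)·f/(1−f) ≈ 8.108 μg/mL.
Difference ≈ 61.620 − 8.108 ≈ 53.512 μg/mL.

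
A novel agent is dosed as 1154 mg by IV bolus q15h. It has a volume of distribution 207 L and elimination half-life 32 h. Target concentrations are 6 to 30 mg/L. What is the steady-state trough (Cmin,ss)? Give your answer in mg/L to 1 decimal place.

14.5 mg/L

τ/t½ = 15/32 ≈ 0.46875, so fraction remaining f = (1/2)^(15/32) ≈ 0.7226.
Each bolus raises the concentration by D/Vd = 1154/207 ≈ 5.575 mg/L.
Steady-state trough Cmin,ss = C₀·f/(1−f) ≈ 5.575 × 0.7226/0.2774 ≈ 14.522 mg/L.
Trough 14.5 mg/L vs MEC 6 mg/L: adequate.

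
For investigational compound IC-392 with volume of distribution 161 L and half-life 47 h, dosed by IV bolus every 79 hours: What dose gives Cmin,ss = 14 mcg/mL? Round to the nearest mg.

τ/t½ = 79/47 ≈ 1.6809, so f = (1/2)^(79/47) ≈ 0.311899.
Cmin,ss = (D/Vd)·f/(1−f), so D = Cmin,ss·Vd·(1−f)/f.
D = 14 × 161 × (1−f)/f ≈ 14 × 161 × 2.20617 ≈ 4972.71 mg.

4973 mg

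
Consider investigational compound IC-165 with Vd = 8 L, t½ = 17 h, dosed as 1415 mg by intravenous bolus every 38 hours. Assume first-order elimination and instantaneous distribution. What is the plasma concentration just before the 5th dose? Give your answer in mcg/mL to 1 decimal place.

47.6 mcg/mL

f = (1/2)^(τ/t½) = (1/2)^(38/17) ≈ 0.2124.
C₀ = D/Vd = 1415/8 ≈ 176.875 mcg/mL.
Before the 5th dose, 4 doses have been given. Superposition: Cmin = C₀·(f + f² + … + f^4).
≈ 176.875 × (0.2124 + 0.0451 + 0.0096 + 0.0020) ≈ 176.875 × 0.2691 ≈ 47.597 mcg/mL.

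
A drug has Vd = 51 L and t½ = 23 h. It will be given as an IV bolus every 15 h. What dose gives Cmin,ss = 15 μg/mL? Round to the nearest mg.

τ/t½ = 15/23 ≈ 0.65217, so f = (1/2)^(15/23) ≈ 0.636321.
Cmin,ss = (D/Vd)·f/(1−f), so D = Cmin,ss·Vd·(1−f)/f.
D = 15 × 51 × (1−f)/f ≈ 15 × 51 × 0.57153 ≈ 437.22 mg.

437 mg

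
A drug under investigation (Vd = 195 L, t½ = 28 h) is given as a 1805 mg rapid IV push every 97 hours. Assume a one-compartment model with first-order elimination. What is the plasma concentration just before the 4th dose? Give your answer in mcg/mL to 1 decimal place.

f = (1/2)^(τ/t½) = (1/2)^(97/28) ≈ 0.0906.
C₀ = D/Vd = 1805/195 ≈ 9.256 mcg/mL.
Before the 4th dose, 3 doses have been given. Superposition: Cmin = C₀·(f + f² + … + f^3).
≈ 9.256 × (0.0906 + 0.0082 + 0.0007) ≈ 9.256 × 0.0995 ≈ 0.921 mcg/mL.

0.9 mcg/mL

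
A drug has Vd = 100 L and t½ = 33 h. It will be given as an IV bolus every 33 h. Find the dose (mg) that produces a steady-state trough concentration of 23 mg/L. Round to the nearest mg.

τ/t½ = 33/33 ≈ 1, so f = (1/2)^(33/33) ≈ 0.500000.
Cmin,ss = (D/Vd)·f/(1−f), so D = Cmin,ss·Vd·(1−f)/f.
D = 23 × 100 × (1−f)/f ≈ 23 × 100 × 1.00000 ≈ 2300.00 mg.

2300 mg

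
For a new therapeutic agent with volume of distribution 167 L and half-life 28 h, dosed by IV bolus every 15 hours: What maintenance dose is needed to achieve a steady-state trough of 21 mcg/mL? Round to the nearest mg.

τ/t½ = 15/28 ≈ 0.53571, so f = (1/2)^(15/28) ≈ 0.689817.
Cmin,ss = (D/Vd)·f/(1−f), so D = Cmin,ss·Vd·(1−f)/f.
D = 21 × 167 × (1−f)/f ≈ 21 × 167 × 0.44966 ≈ 1576.96 mg.

1577 mg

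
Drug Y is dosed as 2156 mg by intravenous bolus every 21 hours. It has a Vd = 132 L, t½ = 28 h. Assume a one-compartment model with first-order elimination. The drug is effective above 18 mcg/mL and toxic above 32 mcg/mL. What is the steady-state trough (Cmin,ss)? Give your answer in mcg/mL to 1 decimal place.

Over one 21-h interval, 21/28 ≈ 0.75 half-lives elapse, leaving f ≈ 0.5946 of each dose.
Single-dose peak C₀ = D/Vd = 2156/132 ≈ 16.333 mcg/mL.
Steady-state trough Cmin,ss = C₀·f/(1−f) ≈ 16.333 × 0.5946/0.4054 ≈ 23.956 mcg/mL.
Trough 24.0 mcg/mL vs MEC 18 mcg/mL: adequate.

24.0 mcg/mL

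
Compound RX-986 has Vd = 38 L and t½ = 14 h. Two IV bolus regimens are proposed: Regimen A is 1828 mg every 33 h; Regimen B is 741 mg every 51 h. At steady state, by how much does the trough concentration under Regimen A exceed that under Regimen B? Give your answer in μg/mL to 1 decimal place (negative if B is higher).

Regimen A: f = (1/2)^(33/14) ≈ 0.1952; Cmin,ss = (1828/38)·f/(1−f) ≈ 11.668 μg/mL.
Regimen B: f = (1/2)^(51/14) ≈ 0.0801; Cmin,ss = (741/38)·f/(1−f) ≈ 1.698 μg/mL.
Difference ≈ 11.668 − 1.698 ≈ 9.970 μg/mL.

10.0 μg/mL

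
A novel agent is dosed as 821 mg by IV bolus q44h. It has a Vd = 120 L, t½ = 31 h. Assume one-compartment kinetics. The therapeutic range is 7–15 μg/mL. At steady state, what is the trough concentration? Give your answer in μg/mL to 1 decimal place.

4.1 μg/mL

τ/t½ = 44/31 ≈ 1.4194, so fraction remaining f = (1/2)^(44/31) ≈ 0.3739.
Each bolus raises the concentration by D/Vd = 821/120 ≈ 6.842 μg/mL.
Steady-state trough Cmin,ss = C₀·f/(1−f) ≈ 6.842 × 0.3739/0.6261 ≈ 4.086 μg/mL.
Trough 4.1 μg/mL vs MEC 7 μg/mL: subtherapeutic.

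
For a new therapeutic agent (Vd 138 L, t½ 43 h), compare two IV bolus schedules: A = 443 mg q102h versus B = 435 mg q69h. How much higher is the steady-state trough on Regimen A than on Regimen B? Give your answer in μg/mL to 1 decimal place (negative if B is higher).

Regimen A: f = (1/2)^(102/43) ≈ 0.1932; Cmin,ss = (443/138)·f/(1−f) ≈ 0.769 μg/mL.
Regimen B: f = (1/2)^(69/43) ≈ 0.3288; Cmin,ss = (435/138)·f/(1−f) ≈ 1.544 μg/mL.
Difference ≈ 0.769 − 1.544 ≈ -0.775 μg/mL.

-0.8 μg/mL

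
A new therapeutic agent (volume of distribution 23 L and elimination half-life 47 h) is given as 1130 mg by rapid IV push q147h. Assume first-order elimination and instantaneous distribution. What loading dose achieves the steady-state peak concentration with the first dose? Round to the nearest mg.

f = (1/2)^(147/47) ≈ 0.114414; accumulation ratio R = 1/(1−f) ≈ 1.12920.
Loading dose to hit Cmax,ss on first dose: D_load = D_maint·R ≈ 1130 × 1.12920 ≈ 1276.00 mg.

1276 mg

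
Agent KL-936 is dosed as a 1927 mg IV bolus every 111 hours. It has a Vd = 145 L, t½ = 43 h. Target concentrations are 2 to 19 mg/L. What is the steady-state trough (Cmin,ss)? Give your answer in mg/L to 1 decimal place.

τ/t½ = 111/43 ≈ 2.5814, so fraction remaining f = (1/2)^(111/43) ≈ 0.1671.
Accumulation ratio R = 1/(1 − f) ≈ 1/0.8329 ≈ 1.2006.
Each bolus raises the concentration by D/Vd = 1927/145 ≈ 13.290 mg/L.
Cmax,ss = C₀/(1 − f) ≈ 13.290/0.8329 ≈ 15.956 mg/L.
Steady-state trough Cmin,ss = Cmax,ss·f ≈ 15.956 × 0.1671 ≈ 2.666 mg/L.
Trough 2.7 mg/L vs MEC 2 mg/L: adequate.

2.7 mg/L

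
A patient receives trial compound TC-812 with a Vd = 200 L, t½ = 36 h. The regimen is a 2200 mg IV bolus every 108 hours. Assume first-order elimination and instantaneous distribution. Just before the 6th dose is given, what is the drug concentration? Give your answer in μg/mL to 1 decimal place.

1.6 μg/mL

f = (1/2)^(τ/t½) = (1/2)^(108/36) ≈ 0.1250.
C₀ = D/Vd = 2200/200 ≈ 11.000 μg/mL.
Before the 6th dose, 5 doses have been given. Superposition: Cmin = C₀·(f + f² + … + f^5).
≈ 11.000 × (0.1250 + 0.0156 + 0.0020 + 0.0002 + 0.0000) ≈ 11.000 × 0.1428 ≈ 1.571 μg/mL.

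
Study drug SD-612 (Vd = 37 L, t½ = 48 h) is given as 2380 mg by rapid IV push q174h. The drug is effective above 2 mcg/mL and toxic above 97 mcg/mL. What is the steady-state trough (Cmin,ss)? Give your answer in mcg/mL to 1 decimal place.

5.7 mcg/mL

Over one 174-h interval, 174/48 ≈ 3.625 half-lives elapse, leaving f ≈ 0.0811 of each dose.
Each bolus raises the concentration by D/Vd = 2380/37 ≈ 64.324 mcg/mL.
Steady-state trough Cmin,ss = C₀·f/(1−f) ≈ 64.324 × 0.0811/0.9189 ≈ 5.677 mcg/mL.
Trough 5.7 mcg/mL vs MEC 2 mcg/mL: adequate.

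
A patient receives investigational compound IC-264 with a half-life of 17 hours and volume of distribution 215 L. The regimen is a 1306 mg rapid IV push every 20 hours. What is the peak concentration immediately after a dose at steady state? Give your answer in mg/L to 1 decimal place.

10.9 mg/L

Over one 20-h interval, 20/17 ≈ 1.1765 half-lives elapse, leaving f ≈ 0.4424 of each dose.
Accumulation ratio R = 1/(1 − f) ≈ 1/0.5576 ≈ 1.7934.
Each bolus raises the concentration by D/Vd = 1306/215 ≈ 6.074 mg/L.
Cmax,ss = C₀/(1 − f) ≈ 6.074/0.5576 ≈ 10.893 mg/L.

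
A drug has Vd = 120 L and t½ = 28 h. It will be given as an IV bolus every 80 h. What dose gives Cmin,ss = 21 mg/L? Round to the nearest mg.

τ/t½ = 80/28 ≈ 2.8571, so f = (1/2)^(80/28) ≈ 0.138011.
Cmin,ss = (D/Vd)·f/(1−f), so D = Cmin,ss·Vd·(1−f)/f.
D = 21 × 120 × (1−f)/f ≈ 21 × 120 × 6.24580 ≈ 15739.42 mg.

15739 mg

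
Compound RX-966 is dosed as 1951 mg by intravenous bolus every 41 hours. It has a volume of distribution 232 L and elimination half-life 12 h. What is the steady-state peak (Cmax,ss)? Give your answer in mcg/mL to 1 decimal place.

τ/t½ = 41/12 ≈ 3.4167, so fraction remaining f = (1/2)^(41/12) ≈ 0.0936.
At steady state, accumulation factor R = 1/(1 − e^(−kτ)) ≈ 1.1033.
Single-dose peak C₀ = D/Vd = 1951/232 ≈ 8.409 mcg/mL.
Cmax,ss = C₀/(1 − f) ≈ 8.409/0.9064 ≈ 9.277 mcg/mL.

9.3 mcg/mL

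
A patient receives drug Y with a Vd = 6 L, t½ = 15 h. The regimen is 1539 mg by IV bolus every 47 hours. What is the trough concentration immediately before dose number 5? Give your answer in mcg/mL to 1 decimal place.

33.0 mcg/mL

f = (1/2)^(τ/t½) = (1/2)^(47/15) ≈ 0.1140.
C₀ = D/Vd = 1539/6 ≈ 256.500 mcg/mL.
Before the 5th dose, 4 doses have been given. Superposition: Cmin = C₀·(f + f² + … + f^4).
≈ 256.500 × (0.1140 + 0.0130 + 0.0015 + 0.0002) ≈ 256.500 × 0.1287 ≈ 33.012 mcg/mL.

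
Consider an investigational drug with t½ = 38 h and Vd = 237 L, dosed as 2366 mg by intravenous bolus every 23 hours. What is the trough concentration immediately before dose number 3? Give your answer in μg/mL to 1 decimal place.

f = (1/2)^(τ/t½) = (1/2)^(23/38) ≈ 0.6574.
C₀ = D/Vd = 2366/237 ≈ 9.983 μg/mL.
Before the 3rd dose, 2 doses have been given. Superposition: Cmin = C₀·(f + f²).
≈ 9.983 × (0.6574 + 0.4322) ≈ 9.983 × 1.0896 ≈ 10.877 μg/mL.

10.9 μg/mL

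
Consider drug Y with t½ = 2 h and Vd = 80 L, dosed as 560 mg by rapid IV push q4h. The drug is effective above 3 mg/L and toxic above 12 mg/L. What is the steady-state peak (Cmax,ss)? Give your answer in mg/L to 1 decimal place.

9.3 mg/L

The dosing interval is 2 half-lives, so f = 2^(−2) = 0.25.
Accumulation ratio R = 1/(1 − f) = 1/0.75 = 4/3.
Single-dose peak C₀ = D/Vd = 560/80 = 7 mg/L.
Steady-state peak Cmax,ss = C₀·R = 7 × 4/3 ≈ 9.333 mg/L.
Peak 9.3 mg/L vs MTC 12 mg/L: below toxic threshold.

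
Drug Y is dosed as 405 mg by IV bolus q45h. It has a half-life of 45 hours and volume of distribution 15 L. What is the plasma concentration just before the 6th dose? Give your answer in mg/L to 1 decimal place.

f = (1/2)^(τ/t½) = (1/2)^(45/45) ≈ 0.5000.
C₀ = D/Vd = 405/15 ≈ 27.000 mg/L.
Before the 6th dose, 5 doses have been given. Superposition: Cmin = C₀·(f + f² + … + f^5).
≈ 27.000 × (0.5000 + 0.2500 + 0.1250 + 0.0625 + 0.0313) ≈ 27.000 × 0.9688 ≈ 26.158 mg/L.

26.2 mg/L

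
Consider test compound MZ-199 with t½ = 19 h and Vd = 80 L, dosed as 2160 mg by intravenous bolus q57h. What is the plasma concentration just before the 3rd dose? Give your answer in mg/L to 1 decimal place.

f = (1/2)^(τ/t½) = (1/2)^(57/19) ≈ 0.1250.
C₀ = D/Vd = 2160/80 ≈ 27.000 mg/L.
Before the 3rd dose, 2 doses have been given. Superposition: Cmin = C₀·(f + f²).
≈ 27.000 × (0.1250 + 0.0156) ≈ 27.000 × 0.1406 ≈ 3.796 mg/L.

3.8 mg/L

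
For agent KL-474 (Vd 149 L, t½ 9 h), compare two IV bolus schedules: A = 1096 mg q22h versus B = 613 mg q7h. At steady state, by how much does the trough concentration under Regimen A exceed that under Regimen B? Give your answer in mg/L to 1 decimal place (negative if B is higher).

-4.1 mg/L

Regimen A: f = (1/2)^(22/9) ≈ 0.1837; Cmin,ss = (1096/149)·f/(1−f) ≈ 1.655 mg/L.
Regimen B: f = (1/2)^(7/9) ≈ 0.5833; Cmin,ss = (613/149)·f/(1−f) ≈ 5.759 mg/L.
Difference ≈ 1.655 − 5.759 ≈ -4.104 mg/L.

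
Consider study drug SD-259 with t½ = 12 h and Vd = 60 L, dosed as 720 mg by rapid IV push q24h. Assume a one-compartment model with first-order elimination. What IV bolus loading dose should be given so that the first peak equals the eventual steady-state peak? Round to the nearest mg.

960 mg

f = (1/2)^(24/12) ≈ 0.250000; accumulation ratio R = 1/(1−f) ≈ 1.33333.
Loading dose to hit Cmax,ss on first dose: D_load = D_maint·R ≈ 720 × 1.33333 ≈ 960.00 mg.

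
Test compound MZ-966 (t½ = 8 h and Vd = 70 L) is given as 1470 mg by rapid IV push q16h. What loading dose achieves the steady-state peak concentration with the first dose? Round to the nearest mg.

1960 mg

f = (1/2)^(16/8) ≈ 0.250000; accumulation ratio R = 1/(1−f) ≈ 1.33333.
Loading dose to hit Cmax,ss on first dose: D_load = D_maint·R ≈ 1470 × 1.33333 ≈ 1960.00 mg.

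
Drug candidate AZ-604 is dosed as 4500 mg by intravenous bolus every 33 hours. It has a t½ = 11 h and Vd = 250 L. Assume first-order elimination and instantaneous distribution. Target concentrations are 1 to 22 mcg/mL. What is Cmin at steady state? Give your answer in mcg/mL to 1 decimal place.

2.6 mcg/mL

The dosing interval is 3 half-lives, so f = 2^(−3) = 0.125.
At steady state, R = 1/(1 − 0.125) = 8/7.
Single-dose peak C₀ = D/Vd = 4500/250 = 18 mcg/mL.
Steady-state peak Cmax,ss = C₀·R = 18 × 8/7 ≈ 20.571 mcg/mL.
Steady-state trough Cmin,ss = Cmax,ss·f ≈ 20.571 × 0.125 ≈ 2.571 mcg/mL.
Trough 2.6 mcg/mL vs MEC 1 mcg/mL: adequate.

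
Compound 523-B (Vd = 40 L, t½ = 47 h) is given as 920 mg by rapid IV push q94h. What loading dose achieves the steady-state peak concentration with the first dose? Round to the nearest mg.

1227 mg

f = (1/2)^(94/47) ≈ 0.250000; accumulation ratio R = 1/(1−f) ≈ 1.33333.
Loading dose to hit Cmax,ss on first dose: D_load = D_maint·R ≈ 920 × 1.33333 ≈ 1226.66 mg.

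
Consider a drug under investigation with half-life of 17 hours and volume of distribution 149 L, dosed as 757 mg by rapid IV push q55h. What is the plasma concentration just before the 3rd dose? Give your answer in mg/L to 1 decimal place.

0.6 mg/L

f = (1/2)^(τ/t½) = (1/2)^(55/17) ≈ 0.1062.
C₀ = D/Vd = 757/149 ≈ 5.081 mg/L.
Before the 3rd dose, 2 doses have been given. Superposition: Cmin = C₀·(f + f²).
≈ 5.081 × (0.1062 + 0.0113) ≈ 5.081 × 0.1175 ≈ 0.597 mg/L.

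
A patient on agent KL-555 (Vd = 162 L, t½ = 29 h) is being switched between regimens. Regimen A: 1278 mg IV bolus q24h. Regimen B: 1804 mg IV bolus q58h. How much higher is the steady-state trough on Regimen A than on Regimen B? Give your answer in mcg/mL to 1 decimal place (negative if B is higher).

Regimen A: f = (1/2)^(24/29) ≈ 0.5635; Cmin,ss = (1278/162)·f/(1−f) ≈ 10.184 mcg/mL.
Regimen B: f = (1/2)^(58/29) ≈ 0.2500; Cmin,ss = (1804/162)·f/(1−f) ≈ 3.712 mcg/mL.
Difference ≈ 10.184 − 3.712 ≈ 6.472 mcg/mL.

6.5 mcg/mL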